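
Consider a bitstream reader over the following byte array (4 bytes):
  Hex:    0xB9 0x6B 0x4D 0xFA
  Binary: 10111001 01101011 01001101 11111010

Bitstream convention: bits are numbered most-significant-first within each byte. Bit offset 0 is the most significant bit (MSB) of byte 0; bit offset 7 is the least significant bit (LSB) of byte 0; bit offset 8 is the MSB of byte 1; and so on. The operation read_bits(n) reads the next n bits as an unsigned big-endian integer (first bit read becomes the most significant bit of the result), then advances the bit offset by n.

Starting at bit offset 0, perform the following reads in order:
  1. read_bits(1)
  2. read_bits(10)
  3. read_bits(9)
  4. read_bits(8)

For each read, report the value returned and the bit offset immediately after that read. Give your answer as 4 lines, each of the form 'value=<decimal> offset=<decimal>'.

Read 1: bits[0:1] width=1 -> value=1 (bin 1); offset now 1 = byte 0 bit 1; 31 bits remain
Read 2: bits[1:11] width=10 -> value=459 (bin 0111001011); offset now 11 = byte 1 bit 3; 21 bits remain
Read 3: bits[11:20] width=9 -> value=180 (bin 010110100); offset now 20 = byte 2 bit 4; 12 bits remain
Read 4: bits[20:28] width=8 -> value=223 (bin 11011111); offset now 28 = byte 3 bit 4; 4 bits remain

Answer: value=1 offset=1
value=459 offset=11
value=180 offset=20
value=223 offset=28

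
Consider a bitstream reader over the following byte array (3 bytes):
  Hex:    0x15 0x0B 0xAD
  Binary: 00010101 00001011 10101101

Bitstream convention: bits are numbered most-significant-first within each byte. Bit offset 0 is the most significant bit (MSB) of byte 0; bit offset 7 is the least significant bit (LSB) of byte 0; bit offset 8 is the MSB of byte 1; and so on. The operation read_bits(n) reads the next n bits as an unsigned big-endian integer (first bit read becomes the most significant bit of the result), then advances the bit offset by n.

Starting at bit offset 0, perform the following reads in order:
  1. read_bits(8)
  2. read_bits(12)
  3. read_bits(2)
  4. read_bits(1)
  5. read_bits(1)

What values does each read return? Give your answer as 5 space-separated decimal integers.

Answer: 21 186 3 0 1

Derivation:
Read 1: bits[0:8] width=8 -> value=21 (bin 00010101); offset now 8 = byte 1 bit 0; 16 bits remain
Read 2: bits[8:20] width=12 -> value=186 (bin 000010111010); offset now 20 = byte 2 bit 4; 4 bits remain
Read 3: bits[20:22] width=2 -> value=3 (bin 11); offset now 22 = byte 2 bit 6; 2 bits remain
Read 4: bits[22:23] width=1 -> value=0 (bin 0); offset now 23 = byte 2 bit 7; 1 bits remain
Read 5: bits[23:24] width=1 -> value=1 (bin 1); offset now 24 = byte 3 bit 0; 0 bits remain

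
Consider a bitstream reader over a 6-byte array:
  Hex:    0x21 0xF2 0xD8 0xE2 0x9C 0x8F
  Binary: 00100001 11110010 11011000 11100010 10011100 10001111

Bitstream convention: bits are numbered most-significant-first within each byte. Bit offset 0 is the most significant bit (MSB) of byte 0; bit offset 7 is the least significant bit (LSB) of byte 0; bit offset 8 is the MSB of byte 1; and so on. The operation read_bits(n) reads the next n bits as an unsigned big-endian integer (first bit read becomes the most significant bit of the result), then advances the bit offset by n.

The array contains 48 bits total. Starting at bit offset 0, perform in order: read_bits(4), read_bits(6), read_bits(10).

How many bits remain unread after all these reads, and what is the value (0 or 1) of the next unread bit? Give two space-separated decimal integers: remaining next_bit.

Read 1: bits[0:4] width=4 -> value=2 (bin 0010); offset now 4 = byte 0 bit 4; 44 bits remain
Read 2: bits[4:10] width=6 -> value=7 (bin 000111); offset now 10 = byte 1 bit 2; 38 bits remain
Read 3: bits[10:20] width=10 -> value=813 (bin 1100101101); offset now 20 = byte 2 bit 4; 28 bits remain

Answer: 28 1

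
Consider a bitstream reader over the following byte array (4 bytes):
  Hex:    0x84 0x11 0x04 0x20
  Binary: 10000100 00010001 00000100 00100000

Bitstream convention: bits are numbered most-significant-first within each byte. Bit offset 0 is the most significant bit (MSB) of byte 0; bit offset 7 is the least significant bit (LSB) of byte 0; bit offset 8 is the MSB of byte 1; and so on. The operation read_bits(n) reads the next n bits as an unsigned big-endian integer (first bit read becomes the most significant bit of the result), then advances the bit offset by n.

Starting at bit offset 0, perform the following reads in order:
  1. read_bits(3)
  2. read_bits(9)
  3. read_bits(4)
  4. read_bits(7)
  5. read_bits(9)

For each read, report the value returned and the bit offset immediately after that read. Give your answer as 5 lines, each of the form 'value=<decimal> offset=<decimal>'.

Answer: value=4 offset=3
value=65 offset=12
value=1 offset=16
value=2 offset=23
value=32 offset=32

Derivation:
Read 1: bits[0:3] width=3 -> value=4 (bin 100); offset now 3 = byte 0 bit 3; 29 bits remain
Read 2: bits[3:12] width=9 -> value=65 (bin 001000001); offset now 12 = byte 1 bit 4; 20 bits remain
Read 3: bits[12:16] width=4 -> value=1 (bin 0001); offset now 16 = byte 2 bit 0; 16 bits remain
Read 4: bits[16:23] width=7 -> value=2 (bin 0000010); offset now 23 = byte 2 bit 7; 9 bits remain
Read 5: bits[23:32] width=9 -> value=32 (bin 000100000); offset now 32 = byte 4 bit 0; 0 bits remain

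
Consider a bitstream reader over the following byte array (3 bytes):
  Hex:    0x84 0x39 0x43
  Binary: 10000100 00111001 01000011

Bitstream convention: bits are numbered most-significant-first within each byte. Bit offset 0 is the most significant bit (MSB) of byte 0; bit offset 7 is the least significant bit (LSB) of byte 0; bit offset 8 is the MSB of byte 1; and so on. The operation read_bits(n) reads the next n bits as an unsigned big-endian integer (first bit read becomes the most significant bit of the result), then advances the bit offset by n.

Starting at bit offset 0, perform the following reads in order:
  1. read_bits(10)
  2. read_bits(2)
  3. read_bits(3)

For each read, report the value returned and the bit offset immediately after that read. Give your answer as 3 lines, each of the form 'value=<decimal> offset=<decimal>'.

Read 1: bits[0:10] width=10 -> value=528 (bin 1000010000); offset now 10 = byte 1 bit 2; 14 bits remain
Read 2: bits[10:12] width=2 -> value=3 (bin 11); offset now 12 = byte 1 bit 4; 12 bits remain
Read 3: bits[12:15] width=3 -> value=4 (bin 100); offset now 15 = byte 1 bit 7; 9 bits remain

Answer: value=528 offset=10
value=3 offset=12
value=4 offset=15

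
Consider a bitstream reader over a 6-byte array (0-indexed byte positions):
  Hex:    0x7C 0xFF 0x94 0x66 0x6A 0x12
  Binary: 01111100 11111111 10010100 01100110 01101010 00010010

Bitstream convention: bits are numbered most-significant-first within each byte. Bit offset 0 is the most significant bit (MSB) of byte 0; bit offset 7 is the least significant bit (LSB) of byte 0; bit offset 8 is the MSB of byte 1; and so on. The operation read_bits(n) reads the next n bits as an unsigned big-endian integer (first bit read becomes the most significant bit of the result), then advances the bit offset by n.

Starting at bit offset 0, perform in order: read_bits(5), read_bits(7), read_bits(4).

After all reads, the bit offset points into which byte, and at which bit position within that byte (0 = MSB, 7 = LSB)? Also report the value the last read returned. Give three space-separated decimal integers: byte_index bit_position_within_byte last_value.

Answer: 2 0 15

Derivation:
Read 1: bits[0:5] width=5 -> value=15 (bin 01111); offset now 5 = byte 0 bit 5; 43 bits remain
Read 2: bits[5:12] width=7 -> value=79 (bin 1001111); offset now 12 = byte 1 bit 4; 36 bits remain
Read 3: bits[12:16] width=4 -> value=15 (bin 1111); offset now 16 = byte 2 bit 0; 32 bits remain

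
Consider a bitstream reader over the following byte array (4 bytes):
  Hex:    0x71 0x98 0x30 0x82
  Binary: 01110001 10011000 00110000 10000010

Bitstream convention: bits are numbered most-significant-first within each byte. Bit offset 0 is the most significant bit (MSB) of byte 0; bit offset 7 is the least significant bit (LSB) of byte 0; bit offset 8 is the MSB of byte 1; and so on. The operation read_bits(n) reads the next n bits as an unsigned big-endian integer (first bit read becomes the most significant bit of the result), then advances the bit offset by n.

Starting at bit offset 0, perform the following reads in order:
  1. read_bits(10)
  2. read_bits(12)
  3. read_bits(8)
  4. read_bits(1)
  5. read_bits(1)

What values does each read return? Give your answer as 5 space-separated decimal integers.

Read 1: bits[0:10] width=10 -> value=454 (bin 0111000110); offset now 10 = byte 1 bit 2; 22 bits remain
Read 2: bits[10:22] width=12 -> value=1548 (bin 011000001100); offset now 22 = byte 2 bit 6; 10 bits remain
Read 3: bits[22:30] width=8 -> value=32 (bin 00100000); offset now 30 = byte 3 bit 6; 2 bits remain
Read 4: bits[30:31] width=1 -> value=1 (bin 1); offset now 31 = byte 3 bit 7; 1 bits remain
Read 5: bits[31:32] width=1 -> value=0 (bin 0); offset now 32 = byte 4 bit 0; 0 bits remain

Answer: 454 1548 32 1 0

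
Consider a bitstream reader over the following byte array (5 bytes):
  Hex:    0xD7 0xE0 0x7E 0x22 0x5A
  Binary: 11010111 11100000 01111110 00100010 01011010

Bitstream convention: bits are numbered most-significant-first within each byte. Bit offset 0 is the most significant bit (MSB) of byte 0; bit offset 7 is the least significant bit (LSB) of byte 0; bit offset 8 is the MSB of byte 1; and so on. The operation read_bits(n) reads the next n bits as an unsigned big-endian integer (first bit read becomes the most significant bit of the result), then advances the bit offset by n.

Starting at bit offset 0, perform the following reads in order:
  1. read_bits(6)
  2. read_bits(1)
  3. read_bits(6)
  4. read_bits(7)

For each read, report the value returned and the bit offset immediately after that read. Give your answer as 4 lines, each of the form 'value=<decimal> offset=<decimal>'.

Answer: value=53 offset=6
value=1 offset=7
value=60 offset=13
value=7 offset=20

Derivation:
Read 1: bits[0:6] width=6 -> value=53 (bin 110101); offset now 6 = byte 0 bit 6; 34 bits remain
Read 2: bits[6:7] width=1 -> value=1 (bin 1); offset now 7 = byte 0 bit 7; 33 bits remain
Read 3: bits[7:13] width=6 -> value=60 (bin 111100); offset now 13 = byte 1 bit 5; 27 bits remain
Read 4: bits[13:20] width=7 -> value=7 (bin 0000111); offset now 20 = byte 2 bit 4; 20 bits remain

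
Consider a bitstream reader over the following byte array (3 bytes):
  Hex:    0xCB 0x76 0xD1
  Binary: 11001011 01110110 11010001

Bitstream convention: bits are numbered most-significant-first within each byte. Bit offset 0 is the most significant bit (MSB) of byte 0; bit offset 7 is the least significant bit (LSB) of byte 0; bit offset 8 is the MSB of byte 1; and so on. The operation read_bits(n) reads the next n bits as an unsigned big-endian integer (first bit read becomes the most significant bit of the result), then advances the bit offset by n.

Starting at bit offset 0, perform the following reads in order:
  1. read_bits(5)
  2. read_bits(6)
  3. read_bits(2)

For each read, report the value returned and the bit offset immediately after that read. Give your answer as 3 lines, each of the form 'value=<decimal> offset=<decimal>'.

Answer: value=25 offset=5
value=27 offset=11
value=2 offset=13

Derivation:
Read 1: bits[0:5] width=5 -> value=25 (bin 11001); offset now 5 = byte 0 bit 5; 19 bits remain
Read 2: bits[5:11] width=6 -> value=27 (bin 011011); offset now 11 = byte 1 bit 3; 13 bits remain
Read 3: bits[11:13] width=2 -> value=2 (bin 10); offset now 13 = byte 1 bit 5; 11 bits remain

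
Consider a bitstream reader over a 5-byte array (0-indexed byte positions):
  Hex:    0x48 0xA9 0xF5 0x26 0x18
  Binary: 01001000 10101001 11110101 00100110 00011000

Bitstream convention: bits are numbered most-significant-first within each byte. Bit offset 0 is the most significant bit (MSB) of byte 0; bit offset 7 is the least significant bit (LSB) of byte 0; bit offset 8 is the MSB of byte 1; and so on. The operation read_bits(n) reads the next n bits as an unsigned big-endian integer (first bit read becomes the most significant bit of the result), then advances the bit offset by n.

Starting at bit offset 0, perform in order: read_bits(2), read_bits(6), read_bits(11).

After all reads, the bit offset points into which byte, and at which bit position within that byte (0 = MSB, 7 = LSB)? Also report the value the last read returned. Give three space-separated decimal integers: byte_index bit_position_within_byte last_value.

Answer: 2 3 1359

Derivation:
Read 1: bits[0:2] width=2 -> value=1 (bin 01); offset now 2 = byte 0 bit 2; 38 bits remain
Read 2: bits[2:8] width=6 -> value=8 (bin 001000); offset now 8 = byte 1 bit 0; 32 bits remain
Read 3: bits[8:19] width=11 -> value=1359 (bin 10101001111); offset now 19 = byte 2 bit 3; 21 bits remain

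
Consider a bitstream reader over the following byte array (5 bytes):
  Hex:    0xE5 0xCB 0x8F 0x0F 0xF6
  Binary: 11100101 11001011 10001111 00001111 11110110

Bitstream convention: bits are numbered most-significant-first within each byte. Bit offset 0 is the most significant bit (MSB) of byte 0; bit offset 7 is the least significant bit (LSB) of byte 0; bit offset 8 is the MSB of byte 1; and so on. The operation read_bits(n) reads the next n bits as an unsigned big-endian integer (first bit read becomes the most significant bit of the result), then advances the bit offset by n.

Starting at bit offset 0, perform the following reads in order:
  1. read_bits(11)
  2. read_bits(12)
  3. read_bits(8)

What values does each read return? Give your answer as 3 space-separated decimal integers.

Read 1: bits[0:11] width=11 -> value=1838 (bin 11100101110); offset now 11 = byte 1 bit 3; 29 bits remain
Read 2: bits[11:23] width=12 -> value=1479 (bin 010111000111); offset now 23 = byte 2 bit 7; 17 bits remain
Read 3: bits[23:31] width=8 -> value=135 (bin 10000111); offset now 31 = byte 3 bit 7; 9 bits remain

Answer: 1838 1479 135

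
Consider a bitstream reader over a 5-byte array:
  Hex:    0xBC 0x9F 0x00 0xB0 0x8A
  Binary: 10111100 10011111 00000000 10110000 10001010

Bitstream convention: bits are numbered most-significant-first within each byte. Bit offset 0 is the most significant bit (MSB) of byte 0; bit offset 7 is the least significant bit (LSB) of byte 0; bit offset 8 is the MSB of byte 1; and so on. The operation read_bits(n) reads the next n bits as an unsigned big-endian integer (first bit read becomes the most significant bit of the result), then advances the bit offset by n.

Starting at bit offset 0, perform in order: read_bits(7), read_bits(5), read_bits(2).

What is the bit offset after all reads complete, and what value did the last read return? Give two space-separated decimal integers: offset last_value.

Read 1: bits[0:7] width=7 -> value=94 (bin 1011110); offset now 7 = byte 0 bit 7; 33 bits remain
Read 2: bits[7:12] width=5 -> value=9 (bin 01001); offset now 12 = byte 1 bit 4; 28 bits remain
Read 3: bits[12:14] width=2 -> value=3 (bin 11); offset now 14 = byte 1 bit 6; 26 bits remain

Answer: 14 3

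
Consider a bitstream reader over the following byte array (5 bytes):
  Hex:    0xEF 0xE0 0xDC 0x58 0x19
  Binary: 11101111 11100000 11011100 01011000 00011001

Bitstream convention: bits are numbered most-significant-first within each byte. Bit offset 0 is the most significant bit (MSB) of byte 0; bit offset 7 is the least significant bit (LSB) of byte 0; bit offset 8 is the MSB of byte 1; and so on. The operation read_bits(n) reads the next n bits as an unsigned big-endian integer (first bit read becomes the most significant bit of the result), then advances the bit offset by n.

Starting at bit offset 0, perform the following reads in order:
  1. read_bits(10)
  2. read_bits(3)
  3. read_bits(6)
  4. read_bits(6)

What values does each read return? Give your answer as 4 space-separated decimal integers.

Answer: 959 4 6 56

Derivation:
Read 1: bits[0:10] width=10 -> value=959 (bin 1110111111); offset now 10 = byte 1 bit 2; 30 bits remain
Read 2: bits[10:13] width=3 -> value=4 (bin 100); offset now 13 = byte 1 bit 5; 27 bits remain
Read 3: bits[13:19] width=6 -> value=6 (bin 000110); offset now 19 = byte 2 bit 3; 21 bits remain
Read 4: bits[19:25] width=6 -> value=56 (bin 111000); offset now 25 = byte 3 bit 1; 15 bits remain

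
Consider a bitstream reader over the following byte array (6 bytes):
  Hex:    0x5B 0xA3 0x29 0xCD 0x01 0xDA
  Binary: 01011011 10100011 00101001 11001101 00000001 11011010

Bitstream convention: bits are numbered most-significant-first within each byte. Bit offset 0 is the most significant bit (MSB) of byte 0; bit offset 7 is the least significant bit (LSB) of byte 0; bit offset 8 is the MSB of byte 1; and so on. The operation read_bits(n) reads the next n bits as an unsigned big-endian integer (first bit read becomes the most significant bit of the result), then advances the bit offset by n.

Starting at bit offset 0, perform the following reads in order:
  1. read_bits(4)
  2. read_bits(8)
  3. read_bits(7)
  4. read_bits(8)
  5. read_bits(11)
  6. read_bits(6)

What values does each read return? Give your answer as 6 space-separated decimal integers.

Read 1: bits[0:4] width=4 -> value=5 (bin 0101); offset now 4 = byte 0 bit 4; 44 bits remain
Read 2: bits[4:12] width=8 -> value=186 (bin 10111010); offset now 12 = byte 1 bit 4; 36 bits remain
Read 3: bits[12:19] width=7 -> value=25 (bin 0011001); offset now 19 = byte 2 bit 3; 29 bits remain
Read 4: bits[19:27] width=8 -> value=78 (bin 01001110); offset now 27 = byte 3 bit 3; 21 bits remain
Read 5: bits[27:38] width=11 -> value=832 (bin 01101000000); offset now 38 = byte 4 bit 6; 10 bits remain
Read 6: bits[38:44] width=6 -> value=29 (bin 011101); offset now 44 = byte 5 bit 4; 4 bits remain

Answer: 5 186 25 78 832 29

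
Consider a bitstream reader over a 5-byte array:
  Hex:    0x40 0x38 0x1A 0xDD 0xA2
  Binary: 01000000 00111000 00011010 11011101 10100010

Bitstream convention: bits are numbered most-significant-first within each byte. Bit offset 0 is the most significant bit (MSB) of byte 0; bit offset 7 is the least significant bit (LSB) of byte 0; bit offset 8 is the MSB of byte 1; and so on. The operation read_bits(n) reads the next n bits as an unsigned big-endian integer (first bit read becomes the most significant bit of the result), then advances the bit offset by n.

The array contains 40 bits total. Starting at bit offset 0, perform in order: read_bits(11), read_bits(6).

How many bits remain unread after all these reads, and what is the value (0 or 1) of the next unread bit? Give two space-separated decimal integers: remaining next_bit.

Read 1: bits[0:11] width=11 -> value=513 (bin 01000000001); offset now 11 = byte 1 bit 3; 29 bits remain
Read 2: bits[11:17] width=6 -> value=48 (bin 110000); offset now 17 = byte 2 bit 1; 23 bits remain

Answer: 23 0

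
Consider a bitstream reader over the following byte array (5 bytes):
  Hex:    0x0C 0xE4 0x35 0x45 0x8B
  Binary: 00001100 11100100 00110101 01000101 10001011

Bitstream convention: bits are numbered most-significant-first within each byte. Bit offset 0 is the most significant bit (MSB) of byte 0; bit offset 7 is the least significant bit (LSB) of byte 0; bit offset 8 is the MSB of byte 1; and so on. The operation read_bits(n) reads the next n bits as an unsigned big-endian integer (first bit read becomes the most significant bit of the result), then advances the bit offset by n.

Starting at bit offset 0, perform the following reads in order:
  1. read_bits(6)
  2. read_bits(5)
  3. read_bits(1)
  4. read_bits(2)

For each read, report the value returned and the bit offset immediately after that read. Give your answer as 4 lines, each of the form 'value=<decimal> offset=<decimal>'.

Answer: value=3 offset=6
value=7 offset=11
value=0 offset=12
value=1 offset=14

Derivation:
Read 1: bits[0:6] width=6 -> value=3 (bin 000011); offset now 6 = byte 0 bit 6; 34 bits remain
Read 2: bits[6:11] width=5 -> value=7 (bin 00111); offset now 11 = byte 1 bit 3; 29 bits remain
Read 3: bits[11:12] width=1 -> value=0 (bin 0); offset now 12 = byte 1 bit 4; 28 bits remain
Read 4: bits[12:14] width=2 -> value=1 (bin 01); offset now 14 = byte 1 bit 6; 26 bits remain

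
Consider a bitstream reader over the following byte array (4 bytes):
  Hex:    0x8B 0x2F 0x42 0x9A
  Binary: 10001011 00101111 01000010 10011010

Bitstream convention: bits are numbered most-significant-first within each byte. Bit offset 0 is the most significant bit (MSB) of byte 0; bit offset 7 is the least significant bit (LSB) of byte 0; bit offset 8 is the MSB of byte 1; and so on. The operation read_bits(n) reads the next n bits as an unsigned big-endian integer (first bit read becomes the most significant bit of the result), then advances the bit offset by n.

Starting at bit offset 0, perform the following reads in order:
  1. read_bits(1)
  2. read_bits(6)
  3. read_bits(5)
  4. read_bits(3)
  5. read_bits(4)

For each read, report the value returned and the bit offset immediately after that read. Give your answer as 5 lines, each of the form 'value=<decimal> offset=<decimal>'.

Answer: value=1 offset=1
value=5 offset=7
value=18 offset=12
value=7 offset=15
value=10 offset=19

Derivation:
Read 1: bits[0:1] width=1 -> value=1 (bin 1); offset now 1 = byte 0 bit 1; 31 bits remain
Read 2: bits[1:7] width=6 -> value=5 (bin 000101); offset now 7 = byte 0 bit 7; 25 bits remain
Read 3: bits[7:12] width=5 -> value=18 (bin 10010); offset now 12 = byte 1 bit 4; 20 bits remain
Read 4: bits[12:15] width=3 -> value=7 (bin 111); offset now 15 = byte 1 bit 7; 17 bits remain
Read 5: bits[15:19] width=4 -> value=10 (bin 1010); offset now 19 = byte 2 bit 3; 13 bits remain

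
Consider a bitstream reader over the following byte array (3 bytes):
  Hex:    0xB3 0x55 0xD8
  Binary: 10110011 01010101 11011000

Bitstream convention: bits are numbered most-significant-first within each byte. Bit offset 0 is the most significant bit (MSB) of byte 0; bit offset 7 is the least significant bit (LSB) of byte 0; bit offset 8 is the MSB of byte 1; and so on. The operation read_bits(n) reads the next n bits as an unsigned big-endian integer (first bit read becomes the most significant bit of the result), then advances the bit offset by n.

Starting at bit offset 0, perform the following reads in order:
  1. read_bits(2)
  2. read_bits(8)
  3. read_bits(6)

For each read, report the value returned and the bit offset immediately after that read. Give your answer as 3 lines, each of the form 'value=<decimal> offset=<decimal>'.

Answer: value=2 offset=2
value=205 offset=10
value=21 offset=16

Derivation:
Read 1: bits[0:2] width=2 -> value=2 (bin 10); offset now 2 = byte 0 bit 2; 22 bits remain
Read 2: bits[2:10] width=8 -> value=205 (bin 11001101); offset now 10 = byte 1 bit 2; 14 bits remain
Read 3: bits[10:16] width=6 -> value=21 (bin 010101); offset now 16 = byte 2 bit 0; 8 bits remain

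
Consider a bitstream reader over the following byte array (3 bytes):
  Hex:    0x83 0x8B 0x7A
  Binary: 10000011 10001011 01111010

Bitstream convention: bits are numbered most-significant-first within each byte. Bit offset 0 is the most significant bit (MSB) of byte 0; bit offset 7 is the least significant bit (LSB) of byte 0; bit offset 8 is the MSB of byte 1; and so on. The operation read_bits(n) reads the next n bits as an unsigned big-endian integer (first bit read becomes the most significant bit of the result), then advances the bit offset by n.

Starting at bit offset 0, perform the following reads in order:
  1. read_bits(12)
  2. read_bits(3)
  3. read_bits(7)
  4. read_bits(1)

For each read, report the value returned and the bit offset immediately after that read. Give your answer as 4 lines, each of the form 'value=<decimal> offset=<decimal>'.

Answer: value=2104 offset=12
value=5 offset=15
value=94 offset=22
value=1 offset=23

Derivation:
Read 1: bits[0:12] width=12 -> value=2104 (bin 100000111000); offset now 12 = byte 1 bit 4; 12 bits remain
Read 2: bits[12:15] width=3 -> value=5 (bin 101); offset now 15 = byte 1 bit 7; 9 bits remain
Read 3: bits[15:22] width=7 -> value=94 (bin 1011110); offset now 22 = byte 2 bit 6; 2 bits remain
Read 4: bits[22:23] width=1 -> value=1 (bin 1); offset now 23 = byte 2 bit 7; 1 bits remain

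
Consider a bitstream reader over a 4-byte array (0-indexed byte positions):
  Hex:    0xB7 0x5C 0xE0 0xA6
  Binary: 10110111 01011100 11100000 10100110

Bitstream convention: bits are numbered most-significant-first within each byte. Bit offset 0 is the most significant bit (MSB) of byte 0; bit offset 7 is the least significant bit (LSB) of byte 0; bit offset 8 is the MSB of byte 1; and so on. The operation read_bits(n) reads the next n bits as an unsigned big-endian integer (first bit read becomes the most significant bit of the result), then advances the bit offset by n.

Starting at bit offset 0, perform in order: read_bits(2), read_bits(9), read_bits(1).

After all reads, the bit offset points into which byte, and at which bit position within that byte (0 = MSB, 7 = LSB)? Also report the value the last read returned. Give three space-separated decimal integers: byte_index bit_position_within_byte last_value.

Answer: 1 4 1

Derivation:
Read 1: bits[0:2] width=2 -> value=2 (bin 10); offset now 2 = byte 0 bit 2; 30 bits remain
Read 2: bits[2:11] width=9 -> value=442 (bin 110111010); offset now 11 = byte 1 bit 3; 21 bits remain
Read 3: bits[11:12] width=1 -> value=1 (bin 1); offset now 12 = byte 1 bit 4; 20 bits remain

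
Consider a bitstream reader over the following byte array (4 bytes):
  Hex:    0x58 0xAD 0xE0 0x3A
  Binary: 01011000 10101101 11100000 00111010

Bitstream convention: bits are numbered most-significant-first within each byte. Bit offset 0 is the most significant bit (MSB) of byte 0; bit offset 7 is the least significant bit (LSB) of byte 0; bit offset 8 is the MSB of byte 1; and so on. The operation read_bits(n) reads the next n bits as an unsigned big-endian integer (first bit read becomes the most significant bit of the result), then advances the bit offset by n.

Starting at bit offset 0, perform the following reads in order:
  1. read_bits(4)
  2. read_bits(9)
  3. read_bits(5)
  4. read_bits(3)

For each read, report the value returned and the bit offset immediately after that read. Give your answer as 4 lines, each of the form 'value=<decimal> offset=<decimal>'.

Read 1: bits[0:4] width=4 -> value=5 (bin 0101); offset now 4 = byte 0 bit 4; 28 bits remain
Read 2: bits[4:13] width=9 -> value=277 (bin 100010101); offset now 13 = byte 1 bit 5; 19 bits remain
Read 3: bits[13:18] width=5 -> value=23 (bin 10111); offset now 18 = byte 2 bit 2; 14 bits remain
Read 4: bits[18:21] width=3 -> value=4 (bin 100); offset now 21 = byte 2 bit 5; 11 bits remain

Answer: value=5 offset=4
value=277 offset=13
value=23 offset=18
value=4 offset=21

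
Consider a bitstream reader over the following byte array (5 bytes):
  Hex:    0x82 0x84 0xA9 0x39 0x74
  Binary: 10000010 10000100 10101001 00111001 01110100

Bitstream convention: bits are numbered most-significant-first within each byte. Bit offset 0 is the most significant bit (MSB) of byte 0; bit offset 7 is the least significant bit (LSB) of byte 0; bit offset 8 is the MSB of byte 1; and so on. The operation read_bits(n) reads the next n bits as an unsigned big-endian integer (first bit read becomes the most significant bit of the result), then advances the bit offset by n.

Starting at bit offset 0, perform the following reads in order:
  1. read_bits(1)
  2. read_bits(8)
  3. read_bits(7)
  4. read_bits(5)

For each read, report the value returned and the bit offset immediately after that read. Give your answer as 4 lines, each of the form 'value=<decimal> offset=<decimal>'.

Read 1: bits[0:1] width=1 -> value=1 (bin 1); offset now 1 = byte 0 bit 1; 39 bits remain
Read 2: bits[1:9] width=8 -> value=5 (bin 00000101); offset now 9 = byte 1 bit 1; 31 bits remain
Read 3: bits[9:16] width=7 -> value=4 (bin 0000100); offset now 16 = byte 2 bit 0; 24 bits remain
Read 4: bits[16:21] width=5 -> value=21 (bin 10101); offset now 21 = byte 2 bit 5; 19 bits remain

Answer: value=1 offset=1
value=5 offset=9
value=4 offset=16
value=21 offset=21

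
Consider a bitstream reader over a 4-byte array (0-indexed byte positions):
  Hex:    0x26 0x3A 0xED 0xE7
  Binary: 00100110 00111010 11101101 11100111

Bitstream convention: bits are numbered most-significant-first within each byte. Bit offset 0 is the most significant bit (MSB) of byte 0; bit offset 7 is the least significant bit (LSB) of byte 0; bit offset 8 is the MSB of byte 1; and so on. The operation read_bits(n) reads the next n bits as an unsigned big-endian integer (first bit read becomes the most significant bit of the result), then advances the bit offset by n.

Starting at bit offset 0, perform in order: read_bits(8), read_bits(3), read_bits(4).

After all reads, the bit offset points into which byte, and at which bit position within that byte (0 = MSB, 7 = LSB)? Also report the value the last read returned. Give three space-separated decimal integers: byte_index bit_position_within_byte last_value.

Read 1: bits[0:8] width=8 -> value=38 (bin 00100110); offset now 8 = byte 1 bit 0; 24 bits remain
Read 2: bits[8:11] width=3 -> value=1 (bin 001); offset now 11 = byte 1 bit 3; 21 bits remain
Read 3: bits[11:15] width=4 -> value=13 (bin 1101); offset now 15 = byte 1 bit 7; 17 bits remain

Answer: 1 7 13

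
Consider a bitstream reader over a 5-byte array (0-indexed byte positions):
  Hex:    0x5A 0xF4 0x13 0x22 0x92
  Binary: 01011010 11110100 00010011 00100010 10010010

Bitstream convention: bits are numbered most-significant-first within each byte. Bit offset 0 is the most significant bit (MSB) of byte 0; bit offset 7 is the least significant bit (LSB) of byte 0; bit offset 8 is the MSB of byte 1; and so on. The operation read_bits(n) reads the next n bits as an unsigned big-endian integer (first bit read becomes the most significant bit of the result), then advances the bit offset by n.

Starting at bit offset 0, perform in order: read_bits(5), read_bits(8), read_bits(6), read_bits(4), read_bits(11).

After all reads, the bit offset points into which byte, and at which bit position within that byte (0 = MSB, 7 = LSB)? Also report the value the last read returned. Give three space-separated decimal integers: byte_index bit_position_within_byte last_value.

Read 1: bits[0:5] width=5 -> value=11 (bin 01011); offset now 5 = byte 0 bit 5; 35 bits remain
Read 2: bits[5:13] width=8 -> value=94 (bin 01011110); offset now 13 = byte 1 bit 5; 27 bits remain
Read 3: bits[13:19] width=6 -> value=32 (bin 100000); offset now 19 = byte 2 bit 3; 21 bits remain
Read 4: bits[19:23] width=4 -> value=9 (bin 1001); offset now 23 = byte 2 bit 7; 17 bits remain
Read 5: bits[23:34] width=11 -> value=1162 (bin 10010001010); offset now 34 = byte 4 bit 2; 6 bits remain

Answer: 4 2 1162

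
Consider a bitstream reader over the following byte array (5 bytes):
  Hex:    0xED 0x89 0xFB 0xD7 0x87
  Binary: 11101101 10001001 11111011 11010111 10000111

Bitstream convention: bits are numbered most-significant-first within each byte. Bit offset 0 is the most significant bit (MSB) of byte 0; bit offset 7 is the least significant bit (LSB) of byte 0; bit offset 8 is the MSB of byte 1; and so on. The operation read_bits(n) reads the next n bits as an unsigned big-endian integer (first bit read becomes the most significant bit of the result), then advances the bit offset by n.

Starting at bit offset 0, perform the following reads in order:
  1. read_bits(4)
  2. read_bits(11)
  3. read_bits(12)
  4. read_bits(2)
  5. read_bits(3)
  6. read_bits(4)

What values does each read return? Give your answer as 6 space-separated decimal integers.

Read 1: bits[0:4] width=4 -> value=14 (bin 1110); offset now 4 = byte 0 bit 4; 36 bits remain
Read 2: bits[4:15] width=11 -> value=1732 (bin 11011000100); offset now 15 = byte 1 bit 7; 25 bits remain
Read 3: bits[15:27] width=12 -> value=4062 (bin 111111011110); offset now 27 = byte 3 bit 3; 13 bits remain
Read 4: bits[27:29] width=2 -> value=2 (bin 10); offset now 29 = byte 3 bit 5; 11 bits remain
Read 5: bits[29:32] width=3 -> value=7 (bin 111); offset now 32 = byte 4 bit 0; 8 bits remain
Read 6: bits[32:36] width=4 -> value=8 (bin 1000); offset now 36 = byte 4 bit 4; 4 bits remain

Answer: 14 1732 4062 2 7 8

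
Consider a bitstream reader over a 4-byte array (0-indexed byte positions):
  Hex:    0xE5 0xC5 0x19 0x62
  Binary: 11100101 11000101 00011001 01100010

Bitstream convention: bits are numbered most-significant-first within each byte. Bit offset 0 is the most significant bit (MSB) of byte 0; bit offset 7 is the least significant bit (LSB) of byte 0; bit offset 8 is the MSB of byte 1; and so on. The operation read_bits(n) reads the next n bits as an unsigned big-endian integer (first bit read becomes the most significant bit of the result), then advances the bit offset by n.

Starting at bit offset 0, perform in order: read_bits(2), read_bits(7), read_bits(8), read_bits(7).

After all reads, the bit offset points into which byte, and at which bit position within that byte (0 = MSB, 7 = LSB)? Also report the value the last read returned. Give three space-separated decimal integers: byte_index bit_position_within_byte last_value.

Answer: 3 0 25

Derivation:
Read 1: bits[0:2] width=2 -> value=3 (bin 11); offset now 2 = byte 0 bit 2; 30 bits remain
Read 2: bits[2:9] width=7 -> value=75 (bin 1001011); offset now 9 = byte 1 bit 1; 23 bits remain
Read 3: bits[9:17] width=8 -> value=138 (bin 10001010); offset now 17 = byte 2 bit 1; 15 bits remain
Read 4: bits[17:24] width=7 -> value=25 (bin 0011001); offset now 24 = byte 3 bit 0; 8 bits remain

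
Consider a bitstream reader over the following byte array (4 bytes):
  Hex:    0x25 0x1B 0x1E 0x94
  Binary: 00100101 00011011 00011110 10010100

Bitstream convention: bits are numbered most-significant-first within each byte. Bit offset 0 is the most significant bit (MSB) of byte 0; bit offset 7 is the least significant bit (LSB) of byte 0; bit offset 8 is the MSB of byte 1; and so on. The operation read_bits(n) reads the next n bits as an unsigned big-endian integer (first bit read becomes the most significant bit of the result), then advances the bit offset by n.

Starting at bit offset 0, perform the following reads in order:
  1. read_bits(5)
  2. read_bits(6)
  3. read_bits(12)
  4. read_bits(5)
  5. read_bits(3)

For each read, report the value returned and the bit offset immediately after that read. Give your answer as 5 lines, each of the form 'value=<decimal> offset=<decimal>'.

Answer: value=4 offset=5
value=40 offset=11
value=3471 offset=23
value=9 offset=28
value=2 offset=31

Derivation:
Read 1: bits[0:5] width=5 -> value=4 (bin 00100); offset now 5 = byte 0 bit 5; 27 bits remain
Read 2: bits[5:11] width=6 -> value=40 (bin 101000); offset now 11 = byte 1 bit 3; 21 bits remain
Read 3: bits[11:23] width=12 -> value=3471 (bin 110110001111); offset now 23 = byte 2 bit 7; 9 bits remain
Read 4: bits[23:28] width=5 -> value=9 (bin 01001); offset now 28 = byte 3 bit 4; 4 bits remain
Read 5: bits[28:31] width=3 -> value=2 (bin 010); offset now 31 = byte 3 bit 7; 1 bits remain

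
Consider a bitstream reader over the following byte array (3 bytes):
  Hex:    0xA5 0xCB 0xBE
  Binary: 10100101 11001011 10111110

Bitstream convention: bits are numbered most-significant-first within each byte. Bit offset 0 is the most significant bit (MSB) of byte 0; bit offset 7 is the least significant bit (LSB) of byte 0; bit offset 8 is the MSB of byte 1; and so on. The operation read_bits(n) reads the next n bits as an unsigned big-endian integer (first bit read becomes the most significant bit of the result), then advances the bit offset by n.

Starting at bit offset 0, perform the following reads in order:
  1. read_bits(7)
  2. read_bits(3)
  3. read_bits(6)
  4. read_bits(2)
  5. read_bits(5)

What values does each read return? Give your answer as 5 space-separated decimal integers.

Read 1: bits[0:7] width=7 -> value=82 (bin 1010010); offset now 7 = byte 0 bit 7; 17 bits remain
Read 2: bits[7:10] width=3 -> value=7 (bin 111); offset now 10 = byte 1 bit 2; 14 bits remain
Read 3: bits[10:16] width=6 -> value=11 (bin 001011); offset now 16 = byte 2 bit 0; 8 bits remain
Read 4: bits[16:18] width=2 -> value=2 (bin 10); offset now 18 = byte 2 bit 2; 6 bits remain
Read 5: bits[18:23] width=5 -> value=31 (bin 11111); offset now 23 = byte 2 bit 7; 1 bits remain

Answer: 82 7 11 2 31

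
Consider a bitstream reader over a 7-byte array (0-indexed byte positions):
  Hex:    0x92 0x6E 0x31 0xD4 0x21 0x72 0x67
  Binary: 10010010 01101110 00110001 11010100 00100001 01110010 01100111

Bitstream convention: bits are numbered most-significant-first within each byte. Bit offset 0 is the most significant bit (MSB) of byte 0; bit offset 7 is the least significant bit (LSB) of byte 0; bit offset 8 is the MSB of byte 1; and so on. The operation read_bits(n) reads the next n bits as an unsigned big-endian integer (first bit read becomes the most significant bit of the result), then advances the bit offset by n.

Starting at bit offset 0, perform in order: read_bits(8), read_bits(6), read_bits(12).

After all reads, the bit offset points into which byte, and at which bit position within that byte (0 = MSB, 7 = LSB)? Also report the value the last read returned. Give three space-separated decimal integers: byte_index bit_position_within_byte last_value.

Read 1: bits[0:8] width=8 -> value=146 (bin 10010010); offset now 8 = byte 1 bit 0; 48 bits remain
Read 2: bits[8:14] width=6 -> value=27 (bin 011011); offset now 14 = byte 1 bit 6; 42 bits remain
Read 3: bits[14:26] width=12 -> value=2247 (bin 100011000111); offset now 26 = byte 3 bit 2; 30 bits remain

Answer: 3 2 2247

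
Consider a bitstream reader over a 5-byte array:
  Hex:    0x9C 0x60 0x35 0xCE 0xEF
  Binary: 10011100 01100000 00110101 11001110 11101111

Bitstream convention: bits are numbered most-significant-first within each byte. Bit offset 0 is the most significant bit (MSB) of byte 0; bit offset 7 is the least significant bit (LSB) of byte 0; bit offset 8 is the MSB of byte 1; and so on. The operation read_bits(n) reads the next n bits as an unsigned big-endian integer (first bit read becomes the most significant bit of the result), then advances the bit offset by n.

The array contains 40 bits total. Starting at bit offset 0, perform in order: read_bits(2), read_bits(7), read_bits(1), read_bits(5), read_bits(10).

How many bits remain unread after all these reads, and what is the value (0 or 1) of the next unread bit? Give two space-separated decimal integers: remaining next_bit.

Answer: 15 1

Derivation:
Read 1: bits[0:2] width=2 -> value=2 (bin 10); offset now 2 = byte 0 bit 2; 38 bits remain
Read 2: bits[2:9] width=7 -> value=56 (bin 0111000); offset now 9 = byte 1 bit 1; 31 bits remain
Read 3: bits[9:10] width=1 -> value=1 (bin 1); offset now 10 = byte 1 bit 2; 30 bits remain
Read 4: bits[10:15] width=5 -> value=16 (bin 10000); offset now 15 = byte 1 bit 7; 25 bits remain
Read 5: bits[15:25] width=10 -> value=107 (bin 0001101011); offset now 25 = byte 3 bit 1; 15 bits remain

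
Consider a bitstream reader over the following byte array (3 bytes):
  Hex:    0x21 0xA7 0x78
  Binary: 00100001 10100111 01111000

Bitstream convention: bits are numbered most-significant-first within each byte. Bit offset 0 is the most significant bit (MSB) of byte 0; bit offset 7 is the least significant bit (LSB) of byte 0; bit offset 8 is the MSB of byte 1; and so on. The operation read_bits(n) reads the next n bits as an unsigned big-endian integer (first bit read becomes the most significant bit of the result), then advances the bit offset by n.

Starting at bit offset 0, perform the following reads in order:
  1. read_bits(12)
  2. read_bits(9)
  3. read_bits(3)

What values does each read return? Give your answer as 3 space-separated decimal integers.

Answer: 538 239 0

Derivation:
Read 1: bits[0:12] width=12 -> value=538 (bin 001000011010); offset now 12 = byte 1 bit 4; 12 bits remain
Read 2: bits[12:21] width=9 -> value=239 (bin 011101111); offset now 21 = byte 2 bit 5; 3 bits remain
Read 3: bits[21:24] width=3 -> value=0 (bin 000); offset now 24 = byte 3 bit 0; 0 bits remain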